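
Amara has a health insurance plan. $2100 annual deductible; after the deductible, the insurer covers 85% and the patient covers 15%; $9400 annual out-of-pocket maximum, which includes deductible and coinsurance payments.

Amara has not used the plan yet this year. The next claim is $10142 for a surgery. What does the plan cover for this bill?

$6835.70

Nothing has been paid toward the $2100 deductible, so the first $2100 of this charge is applied there.
That leaves $10142 − $2100 = $8042 for coinsurance.
15% of $8042 = $1206.30 falls to the patient.
That puts the patient's cost at $2100 + $1206.30 = $3306.30 before any cap.
Total out-of-pocket so far would be $0 + $3306.30 = $3306.30, below the $9400 cap — no reduction.
The insurer covers the remainder: $10142 − $3306.30 = $6835.70.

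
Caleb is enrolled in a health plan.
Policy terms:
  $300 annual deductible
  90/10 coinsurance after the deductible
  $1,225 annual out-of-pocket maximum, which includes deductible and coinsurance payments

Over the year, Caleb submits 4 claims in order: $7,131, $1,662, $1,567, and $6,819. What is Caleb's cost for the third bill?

Bill 1, $7,131: deductible takes $300, $6,831 remains; patient's 10% is $683.10. Patient pays $983.10; OOP now $983.10.
Bill 2, $1,662: 10% coinsurance on $1,662 = $166.20. Patient owes $166.20 (running OOP $1,149.30).
Bill 3, $1,567: 10% coinsurance on $1,567 = $156.70. OOP would hit $1,306 > $1,225, so the cap limits the patient to $1,225 − $1,149.30 = $75.70.

$75.70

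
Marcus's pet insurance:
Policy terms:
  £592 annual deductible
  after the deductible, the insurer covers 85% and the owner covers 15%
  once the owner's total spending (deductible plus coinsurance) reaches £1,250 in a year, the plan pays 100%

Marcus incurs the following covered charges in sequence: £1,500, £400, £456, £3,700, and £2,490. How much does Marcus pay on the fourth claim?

£393.40

Claim 1 — £1,500: £592 finishes the deductible; £908 goes to coinsurance; coinsurance £908 × 15% = £136.20. Owner pays £728.20; OOP now £728.20.
Claim 2 — £400: deductible already satisfied, so owner's share is 15% × £400 = £60. Owner owes £60 (running OOP £788.20).
Claim 3 — £456: deductible already satisfied, so owner's share is 15% × £456 = £68.40. Cost to owner: £68.40. OOP to date £856.60.
Claim 4 — £3,700: deductible met; 15% of £3,700 = £555. Adding that to £856.60 gives £1,411.60, past the £1,250 cap; owner pays only £1,250 − £856.60 = £393.40.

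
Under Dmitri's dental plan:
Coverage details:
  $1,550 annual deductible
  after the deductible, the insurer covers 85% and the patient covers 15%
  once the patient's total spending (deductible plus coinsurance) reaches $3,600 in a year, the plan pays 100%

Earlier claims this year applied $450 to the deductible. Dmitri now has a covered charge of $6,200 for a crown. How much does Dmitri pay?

$1,865

$450 of the $1,550 deductible is already met, leaving $1,100.
That leaves $6,200 − $1,100 = $5,100 for coinsurance.
Patient's 15% share of $5,100 is $765.
Patient responsibility before any cap: $1,100 + $765 = $1,865.
Year-to-date out-of-pocket becomes $450 + $1,865 = $2,315, still under the $3,600 maximum, so no cap applies.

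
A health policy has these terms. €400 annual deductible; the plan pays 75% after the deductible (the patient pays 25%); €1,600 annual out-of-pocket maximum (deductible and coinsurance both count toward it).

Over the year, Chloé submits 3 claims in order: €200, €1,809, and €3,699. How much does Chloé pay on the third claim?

€797.75

Bill 1, €200: all of it applies to the deductible. Cost to patient: €200. OOP to date €200.
Bill 2, €1,809: €200 finishes the deductible; €1,609 goes to coinsurance; 25% of €1,609 = €402.25. Cost to patient: €602.25. OOP to date €802.25.
Bill 3, €3,699: deductible already satisfied, so patient's share is 25% × €3,699 = €924.75. Adding that to €802.25 gives €1,727, past the €1,600 cap; patient pays only €1,600 − €802.25 = €797.75.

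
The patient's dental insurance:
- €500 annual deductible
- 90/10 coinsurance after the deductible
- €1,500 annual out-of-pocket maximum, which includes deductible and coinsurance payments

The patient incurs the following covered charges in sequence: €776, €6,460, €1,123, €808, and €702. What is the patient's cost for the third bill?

€112.30

Claim 1 (€776): deductible takes €500, €276 remains; patient's 10% is €27.60. Cost to patient: €527.60. OOP to date €527.60.
Claim 2 (€6,460): deductible met; 10% of €6,460 = €646. Patient pays €646; OOP now €1,173.60.
Claim 3 (€1,123): deductible met; 10% of €1,123 = €112.30. Patient pays €112.30; OOP now €1,285.90.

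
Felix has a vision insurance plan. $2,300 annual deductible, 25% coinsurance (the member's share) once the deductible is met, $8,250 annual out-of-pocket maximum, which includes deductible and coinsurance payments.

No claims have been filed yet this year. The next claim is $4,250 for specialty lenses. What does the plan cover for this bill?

$1,462.50

Deductible not yet touched, so the first $2,300 of the bill goes to the deductible.
That leaves $4,250 − $2,300 = $1,950 for coinsurance.
Coinsurance: $1,950 × 25% = $487.50.
So the member owes $2,300 + $487.50 = $2,787.50 before any cap.
Year-to-date out-of-pocket becomes $0 + $2,787.50 = $2,787.50, still under the $8,250 maximum, so no cap applies.
The plan picks up $4,250 − $2,787.50 = $1,462.50.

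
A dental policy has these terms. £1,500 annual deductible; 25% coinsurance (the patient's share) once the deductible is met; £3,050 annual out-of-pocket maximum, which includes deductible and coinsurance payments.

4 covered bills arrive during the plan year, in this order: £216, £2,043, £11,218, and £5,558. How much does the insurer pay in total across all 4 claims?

Bill 1, £216: all of it applies to the deductible. Patient owes £216 (running OOP £216). Plan pays £216 − £216 = £0.
Bill 2, £2,043: £1,284 finishes the deductible; £759 goes to coinsurance; 25% of £759 = £189.75. Patient pays £1,473.75; OOP now £1,689.75. Insurer: £2,043 − £1,473.75 = £569.25.
Bill 3, £11,218: deductible already satisfied, so patient's share is 25% × £11,218 = £2,804.50. Adding that to £1,689.75 gives £4,494.25, past the £3,050 cap; patient pays only £3,050 − £1,689.75 = £1,360.25. Insurer: £11,218 − £1,360.25 = £9,857.75.
Bill 4, £5,558: deductible already satisfied, so patient's share is 25% × £5,558 = £1,389.50. That would push OOP to £4,439.50, over the £3,050 cap, so patient pays £3,050 − £3,050 = £0. Plan pays £5,558 − £0 = £5,558.
Insurer total = bills − patient's total = £19,035 − £3,050 = £15,985.

£15,985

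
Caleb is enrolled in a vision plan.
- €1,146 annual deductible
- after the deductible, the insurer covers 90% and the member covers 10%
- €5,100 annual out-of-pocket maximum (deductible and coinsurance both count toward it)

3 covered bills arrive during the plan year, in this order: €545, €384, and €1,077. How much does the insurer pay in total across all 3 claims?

€774

#1 (€545): all of it applies to the deductible. Member owes €545 (running OOP €545). Insurer: €545 − €545 = €0.
#2 (€384): entire amount goes to the deductible. Member pays €384; OOP now €929. Insurer: €384 − €384 = €0.
#3 (€1,077): deductible takes €217, €860 remains; coinsurance €860 × 10% = €86. Member owes €303 (running OOP €1,232). Insurer: €1,077 − €303 = €774.
Insurer total = bills − member's total = €2,006 − €1,232 = €774.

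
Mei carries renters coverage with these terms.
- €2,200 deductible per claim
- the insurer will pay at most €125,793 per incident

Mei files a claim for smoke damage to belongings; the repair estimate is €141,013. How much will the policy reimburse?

€125,793

After the deductible, €141,013 − €2,200 = €138,813 remains.
Since €138,813 > €125,793, the payout is capped at €125,793.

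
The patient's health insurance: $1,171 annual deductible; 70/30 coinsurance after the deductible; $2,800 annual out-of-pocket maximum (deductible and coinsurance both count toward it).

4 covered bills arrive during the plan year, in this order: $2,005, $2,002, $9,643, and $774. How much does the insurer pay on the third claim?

Claim 1 — $2,005: deductible takes $1,171, $834 remains; coinsurance $834 × 30% = $250.20. Patient pays $1,421.20; OOP now $1,421.20. Plan pays $2,005 − $1,421.20 = $583.80.
Claim 2 — $2,002: deductible met; 30% of $2,002 = $600.60. Patient pays $600.60; OOP now $2,021.80. Insurer: $2,002 − $600.60 = $1,401.40.
Claim 3 — $9,643: deductible met; 30% of $9,643 = $2,892.90. That would push OOP to $4,914.70, over the $2,800 cap, so patient pays $2,800 − $2,021.80 = $778.20. Insurer: $9,643 − $778.20 = $8,864.80.

$8,864.80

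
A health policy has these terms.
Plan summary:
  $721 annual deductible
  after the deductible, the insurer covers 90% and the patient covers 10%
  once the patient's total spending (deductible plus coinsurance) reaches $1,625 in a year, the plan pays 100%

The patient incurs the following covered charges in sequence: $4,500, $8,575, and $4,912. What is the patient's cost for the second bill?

$526.10

Bill 1, $4,500: deductible takes $721, $3,779 remains; patient's 10% is $377.90. Patient owes $1,098.90 (running OOP $1,098.90).
Bill 2, $8,575: 10% coinsurance on $8,575 = $857.50. That would push OOP to $1,956.40, over the $1,625 cap, so patient pays $1,625 − $1,098.90 = $526.10.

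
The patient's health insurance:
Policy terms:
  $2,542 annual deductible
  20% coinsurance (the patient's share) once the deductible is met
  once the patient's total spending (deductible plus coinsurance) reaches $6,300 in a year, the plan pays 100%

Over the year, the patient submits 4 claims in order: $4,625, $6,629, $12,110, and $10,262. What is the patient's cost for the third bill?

$2,015.60

Bill 1, $4,625: $2,542 to deductible, leaving $2,083; 20% of $2,083 = $416.60. Cost to patient: $2,958.60. OOP to date $2,958.60.
Bill 2, $6,629: deductible already satisfied, so patient's share is 20% × $6,629 = $1,325.80. Patient owes $1,325.80 (running OOP $4,284.40).
Bill 3, $12,110: deductible already satisfied, so patient's share is 20% × $12,110 = $2,422. That would push OOP to $6,706.40, over the $6,300 cap, so patient pays $6,300 − $4,284.40 = $2,015.60.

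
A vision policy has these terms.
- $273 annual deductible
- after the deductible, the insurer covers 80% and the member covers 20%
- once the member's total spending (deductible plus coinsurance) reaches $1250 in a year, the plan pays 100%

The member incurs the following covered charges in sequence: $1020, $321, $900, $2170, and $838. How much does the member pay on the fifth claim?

Claim 1 — $1020: $273 finishes the deductible; $747 goes to coinsurance; coinsurance $747 × 20% = $149.40. Member pays $422.40; OOP now $422.40.
Claim 2 — $321: deductible met; 20% of $321 = $64.20. Member owes $64.20 (running OOP $486.60).
Claim 3 — $900: 20% coinsurance on $900 = $180. Cost to member: $180. OOP to date $666.60.
Claim 4 — $2170: deductible already satisfied, so member's share is 20% × $2170 = $434. Member pays $434; OOP now $1100.60.
Claim 5 — $838: deductible met; 20% of $838 = $167.60. Adding that to $1100.60 gives $1268.20, past the $1250 cap; member pays only $1250 − $1100.60 = $149.40.

$149.40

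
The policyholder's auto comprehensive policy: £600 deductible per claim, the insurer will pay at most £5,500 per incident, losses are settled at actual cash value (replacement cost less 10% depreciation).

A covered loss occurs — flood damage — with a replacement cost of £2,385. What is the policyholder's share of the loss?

£838.50

Depreciate 10%: the covered value is £2,385 × 0.9 = £2,146.50.
After the deductible, £2,146.50 − £600 = £1,546.50 remains.
£1,546.50 is within the £5,500 limit, so the insurer pays £1,546.50.
Out of pocket: £2,385 − £1,546.50 = £838.50.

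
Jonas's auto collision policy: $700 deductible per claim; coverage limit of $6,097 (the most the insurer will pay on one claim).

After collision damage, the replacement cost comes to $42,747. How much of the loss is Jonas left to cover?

$36,650

After the deductible, $42,747 − $700 = $42,047 remains.
Since $42,047 > $6,097, the payout is capped at $6,097.
Driver's share is the uncovered remainder: $42,747 − $6,097 = $36,650.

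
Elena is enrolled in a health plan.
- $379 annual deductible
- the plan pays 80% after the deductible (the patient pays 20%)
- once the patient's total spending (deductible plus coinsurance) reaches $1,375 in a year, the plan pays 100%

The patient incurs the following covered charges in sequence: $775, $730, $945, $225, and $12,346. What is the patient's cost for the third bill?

$189

Claim 1 ($775): deductible takes $379, $396 remains; patient's 20% is $79.20. Patient pays $458.20; OOP now $458.20.
Claim 2 ($730): deductible already satisfied, so patient's share is 20% × $730 = $146. Cost to patient: $146. OOP to date $604.20.
Claim 3 ($945): 20% coinsurance on $945 = $189. Patient pays $189; OOP now $793.20.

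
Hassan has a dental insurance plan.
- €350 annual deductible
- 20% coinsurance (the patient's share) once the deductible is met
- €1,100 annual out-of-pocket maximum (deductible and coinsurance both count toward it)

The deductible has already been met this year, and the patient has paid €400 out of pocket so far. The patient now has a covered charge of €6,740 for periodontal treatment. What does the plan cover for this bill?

€6,040

The deductible is already satisfied, so the full bill goes to coinsurance.
Patient's 20% share of €6,740 is €1,348.
That would bring total out-of-pocket to €1,748, past the €1,100 cap. The patient is capped at €1,100 − €400 = €700 on this claim.
Insurer pays the balance: €6,740 − €700 = €6,040.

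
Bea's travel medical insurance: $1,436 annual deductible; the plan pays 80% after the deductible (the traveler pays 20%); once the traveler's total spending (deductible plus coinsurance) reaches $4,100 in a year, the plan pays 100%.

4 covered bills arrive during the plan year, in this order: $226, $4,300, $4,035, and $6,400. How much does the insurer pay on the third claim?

$3,228

#1 ($226): all of it applies to the deductible. Traveler owes $226 (running OOP $226). Insurer: $226 − $226 = $0.
#2 ($4,300): $1,210 to deductible, leaving $3,090; 20% of $3,090 = $618. Traveler owes $1,828 (running OOP $2,054). Plan pays $4,300 − $1,828 = $2,472.
#3 ($4,035): deductible met; 20% of $4,035 = $807. Cost to traveler: $807. OOP to date $2,861. Insurer: $4,035 − $807 = $3,228.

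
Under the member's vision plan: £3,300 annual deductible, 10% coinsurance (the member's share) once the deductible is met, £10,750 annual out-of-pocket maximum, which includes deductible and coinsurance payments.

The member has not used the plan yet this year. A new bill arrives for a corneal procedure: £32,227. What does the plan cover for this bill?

Deductible not yet touched, so the first £3,300 of the bill goes to the deductible.
The remaining £28,927 (= £32,227 − £3,300) moves to coinsurance.
10% of £28,927 = £2,892.70 falls to the member.
So the member owes £3,300 + £2,892.70 = £6,192.70 before any cap.
Total out-of-pocket so far would be £0 + £6,192.70 = £6,192.70, below the £10,750 cap — no reduction.
Insurer pays the balance: £32,227 − £6,192.70 = £26,034.30.

£26,034.30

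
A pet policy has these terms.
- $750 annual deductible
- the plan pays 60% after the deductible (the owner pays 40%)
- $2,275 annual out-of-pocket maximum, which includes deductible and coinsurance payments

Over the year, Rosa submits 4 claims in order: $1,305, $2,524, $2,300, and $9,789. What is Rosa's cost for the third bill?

$293.40

Claim 1 ($1,305): $750 to deductible, leaving $555; coinsurance $555 × 40% = $222. Cost to owner: $972. OOP to date $972.
Claim 2 ($2,524): deductible met; 40% of $2,524 = $1,009.60. Owner pays $1,009.60; OOP now $1,981.60.
Claim 3 ($2,300): 40% coinsurance on $2,300 = $920. Adding that to $1,981.60 gives $2,901.60, past the $2,275 cap; owner pays only $2,275 − $1,981.60 = $293.40.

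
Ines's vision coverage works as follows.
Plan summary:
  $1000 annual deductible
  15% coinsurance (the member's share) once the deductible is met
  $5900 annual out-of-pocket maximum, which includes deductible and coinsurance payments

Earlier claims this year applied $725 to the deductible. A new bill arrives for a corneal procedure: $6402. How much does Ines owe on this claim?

Deductible still to meet: $1000 − $725 = $275.
After the $275 deductible portion, $6402 − $275 = $6127 is subject to coinsurance.
Coinsurance: $6127 × 15% = $919.05.
That puts the member's cost at $275 + $919.05 = $1194.05 before any cap.
Year-to-date out-of-pocket becomes $725 + $1194.05 = $1919.05, still under the $5900 maximum, so no cap applies.

$1194.05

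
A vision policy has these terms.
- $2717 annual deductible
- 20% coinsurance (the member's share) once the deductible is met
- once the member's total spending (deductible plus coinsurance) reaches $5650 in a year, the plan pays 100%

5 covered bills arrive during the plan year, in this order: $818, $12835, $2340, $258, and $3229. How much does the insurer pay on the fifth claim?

$3002.80

Bill 1, $818: entire amount goes to the deductible. Member pays $818; OOP now $818. Insurer: $818 − $818 = $0.
Bill 2, $12835: $1899 finishes the deductible; $10936 goes to coinsurance; coinsurance $10936 × 20% = $2187.20. Cost to member: $4086.20. OOP to date $4904.20. Plan pays $12835 − $4086.20 = $8748.80.
Bill 3, $2340: deductible met; 20% of $2340 = $468. Cost to member: $468. OOP to date $5372.20. Plan pays $2340 − $468 = $1872.
Bill 4, $258: 20% coinsurance on $258 = $51.60. Member pays $51.60; OOP now $5423.80. Plan pays $258 − $51.60 = $206.40.
Bill 5, $3229: deductible met; 20% of $3229 = $645.80. That would push OOP to $6069.60, over the $5650 cap, so member pays $5650 − $5423.80 = $226.20. Plan pays $3229 − $226.20 = $3002.80.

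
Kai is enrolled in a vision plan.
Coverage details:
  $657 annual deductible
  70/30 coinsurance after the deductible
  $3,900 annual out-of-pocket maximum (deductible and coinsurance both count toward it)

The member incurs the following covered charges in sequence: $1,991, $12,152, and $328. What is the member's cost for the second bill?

Claim 1 ($1,991): $657 finishes the deductible; $1,334 goes to coinsurance; coinsurance $1,334 × 30% = $400.20. Member pays $1,057.20; OOP now $1,057.20.
Claim 2 ($12,152): deductible met; 30% of $12,152 = $3,645.60. OOP would hit $4,702.80 > $3,900, so the cap limits the member to $3,900 − $1,057.20 = $2,842.80.

$2,842.80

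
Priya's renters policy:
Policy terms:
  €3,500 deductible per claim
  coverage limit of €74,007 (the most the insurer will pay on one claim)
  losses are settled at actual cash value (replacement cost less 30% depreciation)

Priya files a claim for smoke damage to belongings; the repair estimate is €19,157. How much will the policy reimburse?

€9,909.90

Depreciate 30%: the covered value is €19,157 × 0.7 = €13,409.90.
Less the €3,500 deductible: €13,409.90 − €3,500 = €9,909.90.
€9,909.90 is within the €74,007 limit, so the insurer pays €9,909.90.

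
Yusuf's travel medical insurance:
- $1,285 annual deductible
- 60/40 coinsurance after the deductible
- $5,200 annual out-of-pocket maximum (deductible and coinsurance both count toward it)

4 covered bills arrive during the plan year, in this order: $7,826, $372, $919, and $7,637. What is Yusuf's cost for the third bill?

Bill 1, $7,826: $1,285 to deductible, leaving $6,541; coinsurance $6,541 × 40% = $2,616.40. Cost to traveler: $3,901.40. OOP to date $3,901.40.
Bill 2, $372: deductible met; 40% of $372 = $148.80. Cost to traveler: $148.80. OOP to date $4,050.20.
Bill 3, $919: 40% coinsurance on $919 = $367.60. Traveler pays $367.60; OOP now $4,417.80.

$367.60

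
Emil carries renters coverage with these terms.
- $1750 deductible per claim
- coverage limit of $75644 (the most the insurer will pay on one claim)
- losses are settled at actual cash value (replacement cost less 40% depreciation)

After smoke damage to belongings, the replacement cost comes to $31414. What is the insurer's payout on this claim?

Actual cash value after 40% depreciation: $31414 × 60% = $18848.40.
Subtract the deductible: $18848.40 − $1750 = $17098.40.
$17098.40 ≤ $75644, so the limit doesn't bind; insurer pays $17098.40.

$17098.40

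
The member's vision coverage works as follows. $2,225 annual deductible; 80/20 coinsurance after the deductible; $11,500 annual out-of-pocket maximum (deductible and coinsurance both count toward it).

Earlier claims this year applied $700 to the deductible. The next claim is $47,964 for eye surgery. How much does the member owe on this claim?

Deductible still to meet: $2,225 − $700 = $1,525.
That leaves $47,964 − $1,525 = $46,439 for coinsurance.
Coinsurance: $46,439 × 20% = $9,287.80.
Member responsibility before any cap: $1,525 + $9,287.80 = $10,812.80.
That would bring total out-of-pocket to $11,512.80, past the $11,500 cap. The member is capped at $11,500 − $700 = $10,800 on this claim.

$10,800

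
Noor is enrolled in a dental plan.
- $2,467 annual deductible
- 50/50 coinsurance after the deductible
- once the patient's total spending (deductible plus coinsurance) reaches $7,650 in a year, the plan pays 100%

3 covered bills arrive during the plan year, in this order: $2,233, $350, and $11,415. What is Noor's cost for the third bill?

$5,125

Bill 1, $2,233: entire amount goes to the deductible. Patient pays $2,233; OOP now $2,233.
Bill 2, $350: $234 finishes the deductible; $116 goes to coinsurance; 50% of $116 = $58. Patient owes $292 (running OOP $2,525).
Bill 3, $11,415: deductible met; 50% of $11,415 = $5,707.50. Adding that to $2,525 gives $8,232.50, past the $7,650 cap; patient pays only $7,650 − $2,525 = $5,125.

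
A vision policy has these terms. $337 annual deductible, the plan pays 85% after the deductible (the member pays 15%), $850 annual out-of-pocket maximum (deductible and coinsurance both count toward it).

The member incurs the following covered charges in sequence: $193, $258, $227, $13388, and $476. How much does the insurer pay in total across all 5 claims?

Bill 1, $193: fully absorbed by the deductible. Member owes $193 (running OOP $193). Plan pays $193 − $193 = $0.
Bill 2, $258: deductible takes $144, $114 remains; coinsurance $114 × 15% = $17.10. Member owes $161.10 (running OOP $354.10). Insurer: $258 − $161.10 = $96.90.
Bill 3, $227: deductible already satisfied, so member's share is 15% × $227 = $34.05. Cost to member: $34.05. OOP to date $388.15. Plan pays $227 − $34.05 = $192.95.
Bill 4, $13388: deductible met; 15% of $13388 = $2008.20. That would push OOP to $2396.35, over the $850 cap, so member pays $850 − $388.15 = $461.85. Plan pays $13388 − $461.85 = $12926.15.
Bill 5, $476: deductible already satisfied, so member's share is 15% × $476 = $71.40. OOP would hit $921.40 > $850, so the cap limits the member to $850 − $850 = $0. Insurer: $476 − $0 = $476.
Insurer total = bills − member's total = $14542 − $850 = $13692.

$13692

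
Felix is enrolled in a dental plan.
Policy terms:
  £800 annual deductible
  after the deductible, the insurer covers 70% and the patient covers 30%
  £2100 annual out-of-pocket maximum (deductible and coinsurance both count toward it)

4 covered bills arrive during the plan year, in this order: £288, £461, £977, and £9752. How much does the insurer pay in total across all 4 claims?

#1 (£288): all of it applies to the deductible. Patient owes £288 (running OOP £288). Plan pays £288 − £288 = £0.
#2 (£461): entire amount goes to the deductible. Patient pays £461; OOP now £749. Insurer: £461 − £461 = £0.
#3 (£977): £51 finishes the deductible; £926 goes to coinsurance; coinsurance £926 × 30% = £277.80. Patient owes £328.80 (running OOP £1077.80). Insurer: £977 − £328.80 = £648.20.
#4 (£9752): deductible already satisfied, so patient's share is 30% × £9752 = £2925.60. Adding that to £1077.80 gives £4003.40, past the £2100 cap; patient pays only £2100 − £1077.80 = £1022.20. Insurer: £9752 − £1022.20 = £8729.80.
Insurer total: £0 + £0 + £648.20 + £8729.80 = £9378.

£9378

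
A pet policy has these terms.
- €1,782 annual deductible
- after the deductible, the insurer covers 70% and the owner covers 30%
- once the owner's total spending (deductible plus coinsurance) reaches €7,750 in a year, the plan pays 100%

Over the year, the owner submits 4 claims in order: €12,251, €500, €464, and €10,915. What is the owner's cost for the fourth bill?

€2,538.10

Claim 1 — €12,251: deductible takes €1,782, €10,469 remains; owner's 30% is €3,140.70. Owner owes €4,922.70 (running OOP €4,922.70).
Claim 2 — €500: deductible already satisfied, so owner's share is 30% × €500 = €150. Owner pays €150; OOP now €5,072.70.
Claim 3 — €464: deductible met; 30% of €464 = €139.20. Owner pays €139.20; OOP now €5,211.90.
Claim 4 — €10,915: deductible met; 30% of €10,915 = €3,274.50. That would push OOP to €8,486.40, over the €7,750 cap, so owner pays €7,750 − €5,211.90 = €2,538.10.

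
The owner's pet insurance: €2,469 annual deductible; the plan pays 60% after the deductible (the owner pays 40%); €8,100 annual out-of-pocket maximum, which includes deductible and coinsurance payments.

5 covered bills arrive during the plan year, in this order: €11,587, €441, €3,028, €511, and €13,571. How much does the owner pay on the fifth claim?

€391.80

Claim 1 (€11,587): €2,469 finishes the deductible; €9,118 goes to coinsurance; coinsurance €9,118 × 40% = €3,647.20. Owner pays €6,116.20; OOP now €6,116.20.
Claim 2 (€441): deductible already satisfied, so owner's share is 40% × €441 = €176.40. Owner pays €176.40; OOP now €6,292.60.
Claim 3 (€3,028): 40% coinsurance on €3,028 = €1,211.20. Owner owes €1,211.20 (running OOP €7,503.80).
Claim 4 (€511): deductible already satisfied, so owner's share is 40% × €511 = €204.40. Owner pays €204.40; OOP now €7,708.20.
Claim 5 (€13,571): deductible met; 40% of €13,571 = €5,428.40. OOP would hit €13,136.60 > €8,100, so the cap limits the owner to €8,100 − €7,708.20 = €391.80.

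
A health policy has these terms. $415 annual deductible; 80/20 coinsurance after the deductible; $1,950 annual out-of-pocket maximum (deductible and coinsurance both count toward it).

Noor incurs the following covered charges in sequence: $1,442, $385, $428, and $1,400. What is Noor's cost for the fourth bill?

Claim 1 ($1,442): $415 to deductible, leaving $1,027; coinsurance $1,027 × 20% = $205.40. Cost to patient: $620.40. OOP to date $620.40.
Claim 2 ($385): deductible already satisfied, so patient's share is 20% × $385 = $77. Patient pays $77; OOP now $697.40.
Claim 3 ($428): deductible already satisfied, so patient's share is 20% × $428 = $85.60. Patient pays $85.60; OOP now $783.
Claim 4 ($1,400): deductible already satisfied, so patient's share is 20% × $1,400 = $280. Cost to patient: $280. OOP to date $1,063.

$280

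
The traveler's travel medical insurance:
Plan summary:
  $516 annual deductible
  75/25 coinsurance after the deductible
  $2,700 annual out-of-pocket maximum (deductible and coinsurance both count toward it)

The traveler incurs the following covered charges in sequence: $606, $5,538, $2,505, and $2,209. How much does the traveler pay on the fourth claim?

$150.75

Claim 1 — $606: $516 to deductible, leaving $90; coinsurance $90 × 25% = $22.50. Cost to traveler: $538.50. OOP to date $538.50.
Claim 2 — $5,538: deductible already satisfied, so traveler's share is 25% × $5,538 = $1,384.50. Traveler owes $1,384.50 (running OOP $1,923).
Claim 3 — $2,505: deductible met; 25% of $2,505 = $626.25. Cost to traveler: $626.25. OOP to date $2,549.25.
Claim 4 — $2,209: 25% coinsurance on $2,209 = $552.25. OOP would hit $3,101.50 > $2,700, so the cap limits the traveler to $2,700 − $2,549.25 = $150.75.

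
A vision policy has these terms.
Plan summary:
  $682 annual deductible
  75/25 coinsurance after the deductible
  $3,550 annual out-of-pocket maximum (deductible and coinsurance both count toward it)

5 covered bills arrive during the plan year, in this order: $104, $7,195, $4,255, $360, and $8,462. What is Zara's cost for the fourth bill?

#1 ($104): all of it applies to the deductible. Cost to member: $104. OOP to date $104.
#2 ($7,195): $578 finishes the deductible; $6,617 goes to coinsurance; coinsurance $6,617 × 25% = $1,654.25. Cost to member: $2,232.25. OOP to date $2,336.25.
#3 ($4,255): 25% coinsurance on $4,255 = $1,063.75. Member owes $1,063.75 (running OOP $3,400).
#4 ($360): deductible met; 25% of $360 = $90. Member owes $90 (running OOP $3,490).

$90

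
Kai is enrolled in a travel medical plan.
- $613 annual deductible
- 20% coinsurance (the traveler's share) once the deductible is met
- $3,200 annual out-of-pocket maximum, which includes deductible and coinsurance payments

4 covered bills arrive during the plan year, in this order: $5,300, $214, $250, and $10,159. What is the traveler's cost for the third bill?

#1 ($5,300): $613 finishes the deductible; $4,687 goes to coinsurance; traveler's 20% is $937.40. Traveler pays $1,550.40; OOP now $1,550.40.
#2 ($214): deductible met; 20% of $214 = $42.80. Traveler owes $42.80 (running OOP $1,593.20).
#3 ($250): deductible met; 20% of $250 = $50. Traveler pays $50; OOP now $1,643.20.

$50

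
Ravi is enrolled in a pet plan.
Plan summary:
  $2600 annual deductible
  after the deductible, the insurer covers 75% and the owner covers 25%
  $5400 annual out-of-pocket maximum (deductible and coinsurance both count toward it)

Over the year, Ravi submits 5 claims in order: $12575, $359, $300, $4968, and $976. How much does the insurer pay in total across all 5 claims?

Claim 1 — $12575: $2600 finishes the deductible; $9975 goes to coinsurance; coinsurance $9975 × 25% = $2493.75. Owner pays $5093.75; OOP now $5093.75. Plan pays $12575 − $5093.75 = $7481.25.
Claim 2 — $359: 25% coinsurance on $359 = $89.75. Owner pays $89.75; OOP now $5183.50. Plan pays $359 − $89.75 = $269.25.
Claim 3 — $300: 25% coinsurance on $300 = $75. Owner owes $75 (running OOP $5258.50). Insurer: $300 − $75 = $225.
Claim 4 — $4968: deductible met; 25% of $4968 = $1242. Adding that to $5258.50 gives $6500.50, past the $5400 cap; owner pays only $5400 − $5258.50 = $141.50. Plan pays $4968 − $141.50 = $4826.50.
Claim 5 — $976: deductible already satisfied, so owner's share is 25% × $976 = $244. That would push OOP to $5644, over the $5400 cap, so owner pays $5400 − $5400 = $0. Insurer: $976 − $0 = $976.
Insurer total: $7481.25 + $269.25 + $225 + $4826.50 + $976 = $13778.

$13778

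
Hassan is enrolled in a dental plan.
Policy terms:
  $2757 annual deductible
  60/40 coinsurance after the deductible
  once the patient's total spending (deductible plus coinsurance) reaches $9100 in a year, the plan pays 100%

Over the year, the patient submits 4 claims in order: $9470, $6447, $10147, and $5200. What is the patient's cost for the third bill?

$1079

Claim 1 ($9470): deductible takes $2757, $6713 remains; 40% of $6713 = $2685.20. Patient owes $5442.20 (running OOP $5442.20).
Claim 2 ($6447): deductible already satisfied, so patient's share is 40% × $6447 = $2578.80. Patient owes $2578.80 (running OOP $8021).
Claim 3 ($10147): 40% coinsurance on $10147 = $4058.80. OOP would hit $12079.80 > $9100, so the cap limits the patient to $9100 − $8021 = $1079.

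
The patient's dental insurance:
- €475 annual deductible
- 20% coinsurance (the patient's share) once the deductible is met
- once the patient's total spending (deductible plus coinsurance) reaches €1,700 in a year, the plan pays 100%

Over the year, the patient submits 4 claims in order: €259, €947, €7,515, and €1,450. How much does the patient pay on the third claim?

€1,078.80

Claim 1 — €259: all of it applies to the deductible. Patient owes €259 (running OOP €259).
Claim 2 — €947: €216 finishes the deductible; €731 goes to coinsurance; coinsurance €731 × 20% = €146.20. Patient owes €362.20 (running OOP €621.20).
Claim 3 — €7,515: deductible already satisfied, so patient's share is 20% × €7,515 = €1,503. Adding that to €621.20 gives €2,124.20, past the €1,700 cap; patient pays only €1,700 − €621.20 = €1,078.80.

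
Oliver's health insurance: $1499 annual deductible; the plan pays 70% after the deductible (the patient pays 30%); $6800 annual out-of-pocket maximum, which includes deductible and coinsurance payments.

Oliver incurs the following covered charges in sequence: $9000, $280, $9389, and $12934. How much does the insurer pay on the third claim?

$6572.30

Claim 1 — $9000: deductible takes $1499, $7501 remains; 30% of $7501 = $2250.30. Patient pays $3749.30; OOP now $3749.30. Plan pays $9000 − $3749.30 = $5250.70.
Claim 2 — $280: deductible already satisfied, so patient's share is 30% × $280 = $84. Patient pays $84; OOP now $3833.30. Plan pays $280 − $84 = $196.
Claim 3 — $9389: 30% coinsurance on $9389 = $2816.70. Patient pays $2816.70; OOP now $6650. Plan pays $9389 − $2816.70 = $6572.30.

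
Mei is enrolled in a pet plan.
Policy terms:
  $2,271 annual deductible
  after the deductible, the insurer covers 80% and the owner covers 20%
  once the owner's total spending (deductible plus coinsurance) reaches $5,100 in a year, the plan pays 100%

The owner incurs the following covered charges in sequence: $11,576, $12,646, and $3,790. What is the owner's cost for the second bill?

Claim 1 — $11,576: deductible takes $2,271, $9,305 remains; coinsurance $9,305 × 20% = $1,861. Owner pays $4,132; OOP now $4,132.
Claim 2 — $12,646: 20% coinsurance on $12,646 = $2,529.20. Adding that to $4,132 gives $6,661.20, past the $5,100 cap; owner pays only $5,100 − $4,132 = $968.

$968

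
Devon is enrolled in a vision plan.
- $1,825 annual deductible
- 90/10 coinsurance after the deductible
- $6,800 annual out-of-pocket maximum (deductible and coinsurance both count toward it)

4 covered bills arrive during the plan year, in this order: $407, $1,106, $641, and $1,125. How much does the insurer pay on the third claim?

$296.10

Claim 1 ($407): entire amount goes to the deductible. Member owes $407 (running OOP $407). Insurer: $407 − $407 = $0.
Claim 2 ($1,106): fully absorbed by the deductible. Member pays $1,106; OOP now $1,513. Insurer: $1,106 − $1,106 = $0.
Claim 3 ($641): $312 to deductible, leaving $329; coinsurance $329 × 10% = $32.90. Member owes $344.90 (running OOP $1,857.90). Plan pays $641 − $344.90 = $296.10.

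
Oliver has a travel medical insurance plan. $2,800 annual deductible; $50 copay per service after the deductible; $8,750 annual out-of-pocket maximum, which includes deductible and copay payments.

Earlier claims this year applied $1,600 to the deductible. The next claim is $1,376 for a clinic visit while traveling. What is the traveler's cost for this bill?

$1,250

Deductible still to meet: $2,800 − $1,600 = $1,200.
That leaves $1,376 − $1,200 = $176 for the copay.
Copay on this service: $50.
That puts the traveler's cost at $1,200 + $50 = $1,250 before any cap.
Cumulative spending $1,600 + $1,250 = $2,850 stays under the $8,750 maximum.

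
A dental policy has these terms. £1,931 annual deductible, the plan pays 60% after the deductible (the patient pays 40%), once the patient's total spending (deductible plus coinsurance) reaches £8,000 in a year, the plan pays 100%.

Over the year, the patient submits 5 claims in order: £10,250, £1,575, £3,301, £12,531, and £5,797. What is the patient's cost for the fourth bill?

£791

Bill 1, £10,250: £1,931 to deductible, leaving £8,319; patient's 40% is £3,327.60. Cost to patient: £5,258.60. OOP to date £5,258.60.
Bill 2, £1,575: deductible met; 40% of £1,575 = £630. Cost to patient: £630. OOP to date £5,888.60.
Bill 3, £3,301: 40% coinsurance on £3,301 = £1,320.40. Cost to patient: £1,320.40. OOP to date £7,209.
Bill 4, £12,531: 40% coinsurance on £12,531 = £5,012.40. Adding that to £7,209 gives £12,221.40, past the £8,000 cap; patient pays only £8,000 − £7,209 = £791.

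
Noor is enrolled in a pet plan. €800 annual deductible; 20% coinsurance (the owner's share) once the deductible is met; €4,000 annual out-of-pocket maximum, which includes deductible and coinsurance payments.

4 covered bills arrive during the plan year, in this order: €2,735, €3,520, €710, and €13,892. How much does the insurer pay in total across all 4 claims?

Claim 1 — €2,735: €800 to deductible, leaving €1,935; owner's 20% is €387. Owner owes €1,187 (running OOP €1,187). Insurer: €2,735 − €1,187 = €1,548.
Claim 2 — €3,520: deductible already satisfied, so owner's share is 20% × €3,520 = €704. Owner owes €704 (running OOP €1,891). Plan pays €3,520 − €704 = €2,816.
Claim 3 — €710: 20% coinsurance on €710 = €142. Owner pays €142; OOP now €2,033. Insurer: €710 − €142 = €568.
Claim 4 — €13,892: 20% coinsurance on €13,892 = €2,778.40. OOP would hit €4,811.40 > €4,000, so the cap limits the owner to €4,000 − €2,033 = €1,967. Insurer: €13,892 − €1,967 = €11,925.
Insurer total = bills − owner's total = €20,857 − €4,000 = €16,857.

€16,857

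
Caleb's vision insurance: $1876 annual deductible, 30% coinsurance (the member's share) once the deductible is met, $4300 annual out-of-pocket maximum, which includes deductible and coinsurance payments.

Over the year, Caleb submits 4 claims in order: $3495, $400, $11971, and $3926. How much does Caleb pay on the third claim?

Bill 1, $3495: $1876 to deductible, leaving $1619; member's 30% is $485.70. Member pays $2361.70; OOP now $2361.70.
Bill 2, $400: 30% coinsurance on $400 = $120. Cost to member: $120. OOP to date $2481.70.
Bill 3, $11971: deductible met; 30% of $11971 = $3591.30. That would push OOP to $6073, over the $4300 cap, so member pays $4300 − $2481.70 = $1818.30.

$1818.30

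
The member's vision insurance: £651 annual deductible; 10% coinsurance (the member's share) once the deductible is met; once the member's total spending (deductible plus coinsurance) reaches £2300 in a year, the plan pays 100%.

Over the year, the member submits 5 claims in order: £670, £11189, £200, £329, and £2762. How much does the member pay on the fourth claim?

Bill 1, £670: deductible takes £651, £19 remains; 10% of £19 = £1.90. Member pays £652.90; OOP now £652.90.
Bill 2, £11189: deductible met; 10% of £11189 = £1118.90. Member owes £1118.90 (running OOP £1771.80).
Bill 3, £200: deductible already satisfied, so member's share is 10% × £200 = £20. Cost to member: £20. OOP to date £1791.80.
Bill 4, £329: 10% coinsurance on £329 = £32.90. Member pays £32.90; OOP now £1824.70.

£32.90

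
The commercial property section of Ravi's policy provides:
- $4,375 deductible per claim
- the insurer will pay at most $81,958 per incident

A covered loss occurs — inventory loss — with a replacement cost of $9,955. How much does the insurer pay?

Less the $4,375 deductible: $9,955 − $4,375 = $5,580.
$5,580 is within the $81,958 limit, so the insurer pays $5,580.

$5,580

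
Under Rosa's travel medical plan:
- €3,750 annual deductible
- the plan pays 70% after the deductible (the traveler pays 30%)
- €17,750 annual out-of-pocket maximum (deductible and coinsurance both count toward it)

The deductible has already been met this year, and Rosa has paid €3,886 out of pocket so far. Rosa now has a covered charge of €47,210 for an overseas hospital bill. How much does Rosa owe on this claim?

With the deductible met, the entire €47,210 is subject to coinsurance.
30% of €47,210 = €14,163 falls to the traveler.
That would bring total out-of-pocket to €18,049, past the €17,750 cap. The traveler is capped at €17,750 − €3,886 = €13,864 on this claim.

€13,864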